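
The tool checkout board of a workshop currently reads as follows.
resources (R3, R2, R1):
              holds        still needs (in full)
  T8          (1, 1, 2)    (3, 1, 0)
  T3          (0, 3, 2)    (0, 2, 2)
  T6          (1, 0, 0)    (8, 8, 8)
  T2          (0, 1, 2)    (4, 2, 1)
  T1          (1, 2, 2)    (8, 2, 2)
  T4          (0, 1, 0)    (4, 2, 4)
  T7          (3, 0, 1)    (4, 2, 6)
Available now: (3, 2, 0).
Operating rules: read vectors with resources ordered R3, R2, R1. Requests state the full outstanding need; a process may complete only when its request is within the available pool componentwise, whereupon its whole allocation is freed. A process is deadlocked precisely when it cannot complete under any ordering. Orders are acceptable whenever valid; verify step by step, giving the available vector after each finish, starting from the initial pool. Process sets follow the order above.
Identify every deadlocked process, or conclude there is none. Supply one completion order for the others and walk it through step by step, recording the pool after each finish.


Deadlocked: T6 and T1.
Key observation: the wall is R3: completing T8, T2, T4, T3, T7 brings the pool only to (7, 8, 7), and all the rest need more.
The rest can finish in the order T8, T2, T4, T3, T7. Verifying each step:
  pool = (3, 2, 0)
  T8 needs (3, 1, 0) <= (3, 2, 0) -> finishes; pool += (1, 1, 2) = (4, 3, 2)
  T2 needs (4, 2, 1) <= (4, 3, 2) -> finishes; pool += (0, 1, 2) = (4, 4, 4)
  T4 needs (4, 2, 4) <= (4, 4, 4) -> finishes; pool += (0, 1, 0) = (4, 5, 4)
  T3 needs (0, 2, 2) <= (4, 5, 4) -> finishes; pool += (0, 3, 2) = (4, 8, 6)
  T7 needs (4, 2, 6) <= (4, 8, 6) -> finishes; pool += (3, 0, 1) = (7, 8, 7)
The stuck group stays short no matter what:
  blocked: T6 wants (8, 8, 8), pool (7, 8, 7) — not enough R3 and R1
  blocked: T1 wants (8, 2, 2), pool (7, 8, 7) — not enough R3


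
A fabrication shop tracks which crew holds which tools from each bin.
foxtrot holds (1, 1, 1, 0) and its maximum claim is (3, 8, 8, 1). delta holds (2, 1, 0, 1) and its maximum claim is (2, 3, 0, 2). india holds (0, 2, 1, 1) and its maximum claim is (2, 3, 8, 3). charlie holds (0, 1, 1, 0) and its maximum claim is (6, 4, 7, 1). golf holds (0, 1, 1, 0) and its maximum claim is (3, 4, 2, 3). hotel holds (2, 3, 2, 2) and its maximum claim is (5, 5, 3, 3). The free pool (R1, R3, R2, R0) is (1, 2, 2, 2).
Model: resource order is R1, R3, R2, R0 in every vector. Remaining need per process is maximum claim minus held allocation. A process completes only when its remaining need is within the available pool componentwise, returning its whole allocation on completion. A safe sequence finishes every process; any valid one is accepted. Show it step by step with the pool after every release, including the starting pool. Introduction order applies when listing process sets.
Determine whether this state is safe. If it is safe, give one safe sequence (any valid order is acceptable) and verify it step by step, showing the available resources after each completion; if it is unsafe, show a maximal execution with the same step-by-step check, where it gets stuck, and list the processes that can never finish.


The state is UNSAFE.
Key observation: delta, hotel, golf can finish, but then (5, 7, 5, 5) is all there is, and the blocked group's R2 demands exceed it.
Going as far as possible: delta, hotel, golf; after that, nothing fits. Check, step by step:
  pool = (1, 2, 2, 2)
  delta needs (0, 2, 0, 1) <= (1, 2, 2, 2) -> finishes; pool += (2, 1, 0, 1) = (3, 3, 2, 3)
  hotel needs (3, 2, 1, 1) <= (3, 3, 2, 3) -> finishes; pool += (2, 3, 2, 2) = (5, 6, 4, 5)
  golf needs (3, 3, 1, 3) <= (5, 6, 4, 5) -> finishes; pool += (0, 1, 1, 0) = (5, 7, 5, 5)
  blocked: foxtrot wants (2, 7, 7, 1), pool (5, 7, 5, 5) — not enough R2
  blocked: india wants (2, 1, 7, 2), pool (5, 7, 5, 5) — not enough R2
  blocked: charlie wants (6, 3, 6, 1), pool (5, 7, 5, 5) — not enough R1 and R2
Processes that can never finish: foxtrot, india and charlie.


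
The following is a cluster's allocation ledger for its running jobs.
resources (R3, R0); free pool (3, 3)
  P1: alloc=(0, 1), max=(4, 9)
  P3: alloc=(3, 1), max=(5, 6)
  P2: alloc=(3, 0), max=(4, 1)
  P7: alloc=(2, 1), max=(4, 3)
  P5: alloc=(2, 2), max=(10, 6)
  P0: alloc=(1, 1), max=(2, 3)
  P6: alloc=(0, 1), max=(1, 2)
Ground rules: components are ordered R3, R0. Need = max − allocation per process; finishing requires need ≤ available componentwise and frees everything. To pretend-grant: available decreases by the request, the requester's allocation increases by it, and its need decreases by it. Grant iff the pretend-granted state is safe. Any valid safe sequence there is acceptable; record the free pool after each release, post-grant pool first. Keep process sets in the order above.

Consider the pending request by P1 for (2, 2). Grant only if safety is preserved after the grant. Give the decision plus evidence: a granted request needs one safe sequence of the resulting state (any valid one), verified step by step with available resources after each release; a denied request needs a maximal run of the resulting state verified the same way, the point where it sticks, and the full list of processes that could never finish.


DENY. Granting would leave the state unsafe.
Key observation: after P6, P2, P0, P7 the pool peaks at (7, 4), and each blocked process is short somewhere: P1 on R0; P3 on R0; P5 on R3.
Pretend the grant happened; the run P6, P2, P0, P7 goes as far as possible. Step-by-step check:
  pool = (1, 1)
  P6: need (1, 1) fits (1, 1); releases (0, 1), pool now (1, 2)
  P2: need (1, 1) fits (1, 2); releases (3, 0), pool now (4, 2)
  P0: need (1, 2) fits (4, 2); releases (1, 1), pool now (5, 3)
  P7: need (2, 2) fits (5, 3); releases (2, 1), pool now (7, 4)
  blocked: P1 wants (2, 6), pool (7, 4) — not enough R0
  blocked: P3 wants (2, 5), pool (7, 4) — not enough R0
  blocked: P5 wants (8, 4), pool (7, 4) — not enough R3
Processes that could never finish after the grant: P1, P3 and P5.


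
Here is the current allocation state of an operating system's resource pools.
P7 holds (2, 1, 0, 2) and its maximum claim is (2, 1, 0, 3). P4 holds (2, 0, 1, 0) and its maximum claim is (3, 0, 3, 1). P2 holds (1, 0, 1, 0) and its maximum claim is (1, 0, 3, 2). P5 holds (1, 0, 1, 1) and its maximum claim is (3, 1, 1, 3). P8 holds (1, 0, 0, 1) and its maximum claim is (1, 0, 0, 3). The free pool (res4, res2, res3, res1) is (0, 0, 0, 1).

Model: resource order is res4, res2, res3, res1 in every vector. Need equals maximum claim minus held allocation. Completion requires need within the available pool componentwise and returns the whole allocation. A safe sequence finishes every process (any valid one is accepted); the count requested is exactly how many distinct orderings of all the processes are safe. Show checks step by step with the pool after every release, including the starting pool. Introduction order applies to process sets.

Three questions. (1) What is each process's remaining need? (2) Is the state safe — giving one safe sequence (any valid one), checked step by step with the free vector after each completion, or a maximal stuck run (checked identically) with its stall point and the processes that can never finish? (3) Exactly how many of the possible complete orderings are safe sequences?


(1) Remaining need (order res4, res2, res3, res1):
  P7: (0, 0, 0, 1)
  P4: (1, 0, 2, 1)
  P2: (0, 0, 2, 2)
  P5: (2, 1, 0, 2)
  P8: (0, 0, 0, 2)
(2) The state is UNSAFE.
Key observation: no order helps: past P7, P8, P5, the free pool tops out at (4, 1, 1, 5), below what each blocked process needs in res3.
A maximal execution: P7, P8, P5 — then nothing else fits. Check, step by step:
  pool = (0, 0, 0, 1)
  P7: need (0, 0, 0, 1) fits (0, 0, 0, 1); releases (2, 1, 0, 2), pool now (2, 1, 0, 3)
  P8: need (0, 0, 0, 2) fits (2, 1, 0, 3); releases (1, 0, 0, 1), pool now (3, 1, 0, 4)
  P5: need (2, 1, 0, 2) fits (3, 1, 0, 4); releases (1, 0, 1, 1), pool now (4, 1, 1, 5)
  P4 cannot run: need (1, 0, 2, 1) vs free (4, 1, 1, 5) (insufficient res3)
  P2 cannot run: need (0, 0, 2, 2) vs free (4, 1, 1, 5) (insufficient res3)
Processes that can never finish: P4 and P2.
(3) Exactly 0 of the possible complete orderings are safe sequences.


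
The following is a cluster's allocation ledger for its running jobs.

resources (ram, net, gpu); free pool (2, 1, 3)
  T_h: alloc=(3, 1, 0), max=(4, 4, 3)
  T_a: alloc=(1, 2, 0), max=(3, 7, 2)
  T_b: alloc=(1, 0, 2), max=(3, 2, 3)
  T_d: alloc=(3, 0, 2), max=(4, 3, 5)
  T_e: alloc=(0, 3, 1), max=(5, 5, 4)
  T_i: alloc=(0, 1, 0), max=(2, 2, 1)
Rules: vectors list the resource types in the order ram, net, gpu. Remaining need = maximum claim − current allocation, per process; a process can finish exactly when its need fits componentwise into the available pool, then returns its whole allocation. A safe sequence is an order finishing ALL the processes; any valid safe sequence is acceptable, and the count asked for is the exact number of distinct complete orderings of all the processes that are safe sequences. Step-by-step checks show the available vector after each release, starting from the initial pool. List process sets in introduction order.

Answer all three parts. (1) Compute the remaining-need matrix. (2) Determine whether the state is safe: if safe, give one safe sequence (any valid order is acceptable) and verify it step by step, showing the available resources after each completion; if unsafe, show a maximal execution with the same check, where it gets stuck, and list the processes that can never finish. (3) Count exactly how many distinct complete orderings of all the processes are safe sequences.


(1) Remaining need (order ram, net, gpu):
  T_h: (1, 3, 3)
  T_a: (2, 5, 2)
  T_b: (2, 2, 1)
  T_d: (1, 3, 3)
  T_e: (5, 2, 3)
  T_i: (2, 1, 1)
(2) UNSAFE — no complete ordering exists.
Key observation: after T_i, T_b the pool peaks at (3, 2, 5), and each blocked process is short somewhere: T_h on net; T_a on net; T_d on net; T_e on ram.
A maximal execution: T_i, T_b — then nothing else fits. Walking it through:
  pool = (2, 1, 3)
  T_i needs (2, 1, 1) <= (2, 1, 3) -> finishes; pool += (0, 1, 0) = (2, 2, 3)
  T_b needs (2, 2, 1) <= (2, 2, 3) -> finishes; pool += (1, 0, 2) = (3, 2, 5)
  T_h cannot run: need (1, 3, 3) vs free (3, 2, 5) (insufficient net)
  T_a cannot run: need (2, 5, 2) vs free (3, 2, 5) (insufficient net)
  T_d cannot run: need (1, 3, 3) vs free (3, 2, 5) (insufficient net)
  T_e cannot run: need (5, 2, 3) vs free (3, 2, 5) (insufficient ram)
Permanently blocked: T_h, T_a, T_d and T_e.
(3) Precisely 0 of the possible complete orderings are safe sequences.


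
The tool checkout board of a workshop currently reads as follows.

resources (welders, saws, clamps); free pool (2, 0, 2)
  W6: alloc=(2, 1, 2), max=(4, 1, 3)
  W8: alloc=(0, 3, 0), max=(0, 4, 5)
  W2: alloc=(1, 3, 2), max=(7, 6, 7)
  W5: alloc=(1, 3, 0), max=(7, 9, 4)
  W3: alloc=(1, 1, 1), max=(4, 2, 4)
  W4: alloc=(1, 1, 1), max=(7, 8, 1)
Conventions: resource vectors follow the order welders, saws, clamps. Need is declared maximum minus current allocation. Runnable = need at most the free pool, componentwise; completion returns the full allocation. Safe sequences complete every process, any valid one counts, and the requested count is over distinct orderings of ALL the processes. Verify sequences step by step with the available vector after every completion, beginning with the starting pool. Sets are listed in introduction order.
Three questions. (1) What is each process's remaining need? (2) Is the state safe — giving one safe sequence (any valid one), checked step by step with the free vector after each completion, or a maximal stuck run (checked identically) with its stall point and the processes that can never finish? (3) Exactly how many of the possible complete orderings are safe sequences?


(1) Need matrix, components ordered welders, saws, clamps:
  W6: (2, 0, 1)
  W8: (0, 1, 5)
  W2: (6, 3, 5)
  W5: (6, 6, 4)
  W3: (3, 1, 3)
  W4: (6, 7, 0)
(2) UNSAFE — no complete ordering exists.
Key observation: the pool after W6, W3, W8 is (5, 5, 5); every surviving request exceeds it in welders, so progress ends there.
A maximal execution: W6, W3, W8 — then nothing else fits. Check, step by step:
  pool = (2, 0, 2)
  run W6 (needs (2, 0, 1), free (2, 0, 2)); after release of (2, 1, 2) the pool is (4, 1, 4)
  run W3 (needs (3, 1, 3), free (4, 1, 4)); after release of (1, 1, 1) the pool is (5, 2, 5)
  run W8 (needs (0, 1, 5), free (5, 2, 5)); after release of (0, 3, 0) the pool is (5, 5, 5)
  blocked: W2 wants (6, 3, 5), pool (5, 5, 5) — not enough welders
  blocked: W5 wants (6, 6, 4), pool (5, 5, 5) — not enough welders and saws
  blocked: W4 wants (6, 7, 0), pool (5, 5, 5) — not enough welders and saws
Never able to finish: W2, W5 and W4.
(3) The exact count: 0 of the possible complete orderings are safe sequences.


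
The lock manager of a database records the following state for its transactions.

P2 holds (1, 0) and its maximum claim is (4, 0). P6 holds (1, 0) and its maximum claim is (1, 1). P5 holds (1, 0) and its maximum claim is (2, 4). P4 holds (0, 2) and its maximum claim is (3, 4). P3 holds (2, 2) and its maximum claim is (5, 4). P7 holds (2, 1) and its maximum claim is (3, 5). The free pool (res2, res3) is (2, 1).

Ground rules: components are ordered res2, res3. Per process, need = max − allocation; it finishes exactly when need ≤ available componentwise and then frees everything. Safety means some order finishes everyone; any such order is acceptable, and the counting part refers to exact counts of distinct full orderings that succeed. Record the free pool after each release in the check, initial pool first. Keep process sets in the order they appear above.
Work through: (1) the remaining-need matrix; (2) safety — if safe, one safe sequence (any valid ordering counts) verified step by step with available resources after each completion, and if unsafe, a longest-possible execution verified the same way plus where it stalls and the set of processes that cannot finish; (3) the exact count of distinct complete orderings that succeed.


(1) Remaining need (order res2, res3):
  P2: (3, 0)
  P6: (0, 1)
  P5: (1, 4)
  P4: (3, 2)
  P3: (3, 2)
  P7: (1, 4)
(2) UNSAFE.
Key observation: the wall is res3: completing P6, P2 brings the pool only to (4, 1), and all the rest need more.
The run P6, P2 cannot be extended any further. Walking it through:
  pool = (2, 1)
  run P6 (needs (0, 1), free (2, 1)); after release of (1, 0) the pool is (3, 1)
  run P2 (needs (3, 0), free (3, 1)); after release of (1, 0) the pool is (4, 1)
  blocked: P5 wants (1, 4), pool (4, 1) — not enough res3
  blocked: P4 wants (3, 2), pool (4, 1) — not enough res3
  blocked: P3 wants (3, 2), pool (4, 1) — not enough res3
  blocked: P7 wants (1, 4), pool (4, 1) — not enough res3
Processes that can never finish: P5, P4, P3 and P7.
(3) The exact count: 0 of the possible complete orderings are safe sequences.


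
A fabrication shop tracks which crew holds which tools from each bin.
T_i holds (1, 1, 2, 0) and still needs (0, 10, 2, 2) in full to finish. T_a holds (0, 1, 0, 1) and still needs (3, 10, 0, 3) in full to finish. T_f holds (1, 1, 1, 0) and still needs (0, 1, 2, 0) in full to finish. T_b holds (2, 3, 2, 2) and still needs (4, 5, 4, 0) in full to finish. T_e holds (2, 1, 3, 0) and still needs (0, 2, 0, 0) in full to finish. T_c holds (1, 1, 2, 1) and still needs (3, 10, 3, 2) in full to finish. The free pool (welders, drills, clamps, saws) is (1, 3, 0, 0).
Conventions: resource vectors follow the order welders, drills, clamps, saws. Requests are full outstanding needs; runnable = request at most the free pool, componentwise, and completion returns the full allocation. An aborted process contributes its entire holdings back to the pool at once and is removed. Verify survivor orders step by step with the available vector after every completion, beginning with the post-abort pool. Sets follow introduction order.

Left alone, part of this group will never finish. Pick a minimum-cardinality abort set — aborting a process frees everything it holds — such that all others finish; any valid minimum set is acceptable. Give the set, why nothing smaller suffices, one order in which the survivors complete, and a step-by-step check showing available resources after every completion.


The answer: abort T_i and T_c.
Key observation: T_a could never have finished before the abort; with (2, 2, 4, 1) returned by T_i and T_c, it fits at step 4.
Why nothing smaller works — every single abort fails: T_i alone leaves T_a blocked (short on drills and saws); T_a alone leaves T_i blocked (short on drills); T_f alone leaves T_i blocked (short on drills); T_b alone leaves T_i blocked (short on drills); T_e alone leaves T_i blocked (short on drills); T_c alone leaves T_i blocked (short on drills).
Survivors finish in the order: T_f, T_b, T_e, T_a. Walking it through (pool after the aborts first):
  pool = (3, 5, 4, 1)
  run T_f (needs (0, 1, 2, 0), free (3, 5, 4, 1)); after release of (1, 1, 1, 0) the pool is (4, 6, 5, 1)
  run T_b (needs (4, 5, 4, 0), free (4, 6, 5, 1)); after release of (2, 3, 2, 2) the pool is (6, 9, 7, 3)
  run T_e (needs (0, 2, 0, 0), free (6, 9, 7, 3)); after release of (2, 1, 3, 0) the pool is (8, 10, 10, 3)
  run T_a (needs (3, 10, 0, 3), free (8, 10, 10, 3)); after release of (0, 1, 0, 1) the pool is (8, 11, 10, 4)


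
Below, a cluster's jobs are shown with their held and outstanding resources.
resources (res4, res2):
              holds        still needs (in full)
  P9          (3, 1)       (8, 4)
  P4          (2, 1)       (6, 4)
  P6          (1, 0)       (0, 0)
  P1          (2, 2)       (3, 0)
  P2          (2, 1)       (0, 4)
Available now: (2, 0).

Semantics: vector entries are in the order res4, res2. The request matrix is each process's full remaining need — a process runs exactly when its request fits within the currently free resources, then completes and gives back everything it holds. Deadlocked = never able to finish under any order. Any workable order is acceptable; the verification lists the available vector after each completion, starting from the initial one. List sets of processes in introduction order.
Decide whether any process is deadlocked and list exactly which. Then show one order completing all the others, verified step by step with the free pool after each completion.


The deadlocked set is P9, P4 and P2.
Key observation: after P6, P1 complete, (5, 2) is the best the pool ever gets, yet each leftover process wants more res2.
One completion order for the rest: P6, P1. Verifying each step:
  pool = (2, 0)
  P6: need (0, 0) fits (2, 0); releases (1, 0), pool now (3, 0)
  P1: need (3, 0) fits (3, 0); releases (2, 2), pool now (5, 2)
None of the blocked processes ever fits:
  P9 cannot run: need (8, 4) vs free (5, 2) (insufficient res4 and res2)
  P4 cannot run: need (6, 4) vs free (5, 2) (insufficient res4 and res2)
  P2 cannot run: need (0, 4) vs free (5, 2) (insufficient res2)


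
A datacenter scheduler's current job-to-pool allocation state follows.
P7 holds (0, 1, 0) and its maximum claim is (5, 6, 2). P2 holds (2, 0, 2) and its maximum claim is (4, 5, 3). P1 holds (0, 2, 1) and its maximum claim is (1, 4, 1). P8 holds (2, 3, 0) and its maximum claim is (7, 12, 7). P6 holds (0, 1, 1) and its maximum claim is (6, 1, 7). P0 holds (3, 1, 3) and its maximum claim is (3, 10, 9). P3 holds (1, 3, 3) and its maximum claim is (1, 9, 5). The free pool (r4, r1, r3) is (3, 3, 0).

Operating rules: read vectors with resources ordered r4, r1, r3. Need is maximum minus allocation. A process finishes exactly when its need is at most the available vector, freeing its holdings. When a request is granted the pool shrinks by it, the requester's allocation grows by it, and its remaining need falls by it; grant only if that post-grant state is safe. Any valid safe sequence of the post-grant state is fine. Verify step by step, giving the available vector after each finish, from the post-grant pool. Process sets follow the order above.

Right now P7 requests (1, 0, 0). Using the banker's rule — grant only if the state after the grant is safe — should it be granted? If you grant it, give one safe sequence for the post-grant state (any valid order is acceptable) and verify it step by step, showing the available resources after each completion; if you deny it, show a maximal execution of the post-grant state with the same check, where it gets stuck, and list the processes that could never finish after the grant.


GRANT: granting preserves safety; a valid post-grant sequence is P1, P2, P7, P3, P0, P6, P8.
Key observation: even at the reduced pool (2, 3, 0), P1 fits immediately, so safety survives the grant.
Step-by-step check of the post-grant state:
  pool = (2, 3, 0)
  run P1 (needs (1, 2, 0), free (2, 3, 0)); after release of (0, 2, 1) the pool is (2, 5, 1)
  run P2 (needs (2, 5, 1), free (2, 5, 1)); after release of (2, 0, 2) the pool is (4, 5, 3)
  run P7 (needs (4, 5, 2), free (4, 5, 3)); after release of (1, 1, 0) the pool is (5, 6, 3)
  run P3 (needs (0, 6, 2), free (5, 6, 3)); after release of (1, 3, 3) the pool is (6, 9, 6)
  run P0 (needs (0, 9, 6), free (6, 9, 6)); after release of (3, 1, 3) the pool is (9, 10, 9)
  run P6 (needs (6, 0, 6), free (9, 10, 9)); after release of (0, 1, 1) the pool is (9, 11, 10)
  run P8 (needs (5, 9, 7), free (9, 11, 10)); after release of (2, 3, 0) the pool is (11, 14, 10)


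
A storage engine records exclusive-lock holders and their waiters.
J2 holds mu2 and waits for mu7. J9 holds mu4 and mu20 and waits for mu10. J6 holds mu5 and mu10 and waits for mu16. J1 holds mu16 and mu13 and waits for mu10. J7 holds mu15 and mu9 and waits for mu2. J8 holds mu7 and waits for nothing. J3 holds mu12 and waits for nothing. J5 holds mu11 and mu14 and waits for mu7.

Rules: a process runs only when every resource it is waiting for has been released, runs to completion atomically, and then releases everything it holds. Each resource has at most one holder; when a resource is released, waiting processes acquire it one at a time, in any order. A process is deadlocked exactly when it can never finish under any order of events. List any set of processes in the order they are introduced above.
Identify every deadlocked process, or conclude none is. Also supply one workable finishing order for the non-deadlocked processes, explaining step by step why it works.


The deadlocked set is J9, J6 and J1.
Key observation: the waits loop around J6 -> J1 -> J6 with no way out; J9 waits into the deadlock from upstream.
One completion order for the rest: J8, J2, J7, J5, J3.
Verifying each step:
  run J8 (it waits on nothing); releases mu7
  J2: everything it awaited (mu7) is free; runs, freeing mu2
  J7: everything it awaited (mu2) is free; runs, freeing mu15 and mu9
  J5: everything it awaited (mu7) is free; runs, freeing mu11 and mu14
  run J3 (it waits on nothing); releases mu12


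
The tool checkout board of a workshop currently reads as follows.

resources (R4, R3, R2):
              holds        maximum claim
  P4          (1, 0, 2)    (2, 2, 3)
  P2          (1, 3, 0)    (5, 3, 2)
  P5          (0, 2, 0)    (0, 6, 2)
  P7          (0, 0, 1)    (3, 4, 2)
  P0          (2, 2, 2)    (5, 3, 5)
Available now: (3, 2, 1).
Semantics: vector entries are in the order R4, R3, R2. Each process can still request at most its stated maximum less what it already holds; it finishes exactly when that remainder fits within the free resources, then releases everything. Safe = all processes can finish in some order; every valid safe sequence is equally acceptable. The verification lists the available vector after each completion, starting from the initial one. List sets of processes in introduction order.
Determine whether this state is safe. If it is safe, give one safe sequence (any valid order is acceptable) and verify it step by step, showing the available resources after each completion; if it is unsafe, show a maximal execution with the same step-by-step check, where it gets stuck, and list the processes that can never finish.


SAFE. One safe sequence: P4, P2, P0, P7, P5.
Key observation: reading the order forward, P4 is the first process whose need (1, 2, 1) meets the free pool (3, 2, 1) exactly on a resource it requests.
Walking it through:
  pool = (3, 2, 1)
  run P4 (needs (1, 2, 1), free (3, 2, 1)); after release of (1, 0, 2) the pool is (4, 2, 3)
  run P2 (needs (4, 0, 2), free (4, 2, 3)); after release of (1, 3, 0) the pool is (5, 5, 3)
  run P0 (needs (3, 1, 3), free (5, 5, 3)); after release of (2, 2, 2) the pool is (7, 7, 5)
  run P7 (needs (3, 4, 1), free (7, 7, 5)); after release of (0, 0, 1) the pool is (7, 7, 6)
  run P5 (needs (0, 4, 2), free (7, 7, 6)); after release of (0, 2, 0) the pool is (7, 9, 6)


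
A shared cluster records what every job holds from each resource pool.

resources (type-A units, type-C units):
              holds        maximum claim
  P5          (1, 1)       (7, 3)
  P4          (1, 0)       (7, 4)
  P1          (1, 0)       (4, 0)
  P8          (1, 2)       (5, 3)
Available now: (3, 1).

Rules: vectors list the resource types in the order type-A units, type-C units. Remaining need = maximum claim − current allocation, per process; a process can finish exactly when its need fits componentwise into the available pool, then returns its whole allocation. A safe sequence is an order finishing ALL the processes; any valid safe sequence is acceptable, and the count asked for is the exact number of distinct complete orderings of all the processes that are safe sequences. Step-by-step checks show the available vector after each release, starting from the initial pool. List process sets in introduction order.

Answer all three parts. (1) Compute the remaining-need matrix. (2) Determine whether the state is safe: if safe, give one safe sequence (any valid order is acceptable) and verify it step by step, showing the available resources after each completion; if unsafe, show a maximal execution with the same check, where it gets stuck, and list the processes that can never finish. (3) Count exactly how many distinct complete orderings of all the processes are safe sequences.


(1) Outstanding need per process (order type-A units, type-C units):
  P5: (6, 2)
  P4: (6, 4)
  P1: (3, 0)
  P8: (4, 1)
(2) UNSAFE.
Key observation: no order helps: past P1, P8, the free pool tops out at (5, 3), below what each blocked process needs in type-A units.
The run P1, P8 cannot be extended any further. Step-by-step check:
  pool = (3, 1)
  P1 needs (3, 0) <= (3, 1) -> finishes; pool += (1, 0) = (4, 1)
  P8 needs (4, 1) <= (4, 1) -> finishes; pool += (1, 2) = (5, 3)
  blocked: P5 wants (6, 2), pool (5, 3) — not enough type-A units
  blocked: P4 wants (6, 4), pool (5, 3) — not enough type-A units and type-C units
Processes that can never finish: P5 and P4.
(3) Precisely 0 of the possible complete orderings are safe sequences.


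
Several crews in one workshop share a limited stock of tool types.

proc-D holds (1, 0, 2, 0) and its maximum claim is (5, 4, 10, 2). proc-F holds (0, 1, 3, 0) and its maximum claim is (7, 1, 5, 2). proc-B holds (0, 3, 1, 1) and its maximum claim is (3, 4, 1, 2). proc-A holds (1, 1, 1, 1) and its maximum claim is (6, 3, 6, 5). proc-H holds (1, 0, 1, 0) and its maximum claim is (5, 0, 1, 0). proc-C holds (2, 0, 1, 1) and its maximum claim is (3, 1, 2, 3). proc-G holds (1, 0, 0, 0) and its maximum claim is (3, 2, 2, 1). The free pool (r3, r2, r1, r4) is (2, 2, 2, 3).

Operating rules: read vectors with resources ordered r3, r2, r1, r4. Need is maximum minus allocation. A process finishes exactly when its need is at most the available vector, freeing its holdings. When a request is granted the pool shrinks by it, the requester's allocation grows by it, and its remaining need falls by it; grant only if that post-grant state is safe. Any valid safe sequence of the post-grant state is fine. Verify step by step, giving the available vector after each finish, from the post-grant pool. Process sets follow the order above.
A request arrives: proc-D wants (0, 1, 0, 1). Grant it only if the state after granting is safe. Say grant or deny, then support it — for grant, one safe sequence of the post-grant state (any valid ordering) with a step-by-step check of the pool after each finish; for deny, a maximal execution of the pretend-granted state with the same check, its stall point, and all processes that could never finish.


GRANT: granting preserves safety; a valid post-grant sequence is proc-C, proc-H, proc-B, proc-G, proc-A, proc-F, proc-D.
Key observation: post-grant, (2, 1, 2, 2) remains, and an order beginning with proc-C completes everyone.
Verifying the post-grant state step by step:
  pool = (2, 1, 2, 2)
  proc-C needs (1, 1, 1, 2) <= (2, 1, 2, 2) -> finishes; pool += (2, 0, 1, 1) = (4, 1, 3, 3)
  proc-H needs (4, 0, 0, 0) <= (4, 1, 3, 3) -> finishes; pool += (1, 0, 1, 0) = (5, 1, 4, 3)
  proc-B needs (3, 1, 0, 1) <= (5, 1, 4, 3) -> finishes; pool += (0, 3, 1, 1) = (5, 4, 5, 4)
  proc-G needs (2, 2, 2, 1) <= (5, 4, 5, 4) -> finishes; pool += (1, 0, 0, 0) = (6, 4, 5, 4)
  proc-A needs (5, 2, 5, 4) <= (6, 4, 5, 4) -> finishes; pool += (1, 1, 1, 1) = (7, 5, 6, 5)
  proc-F needs (7, 0, 2, 2) <= (7, 5, 6, 5) -> finishes; pool += (0, 1, 3, 0) = (7, 6, 9, 5)
  proc-D needs (4, 3, 8, 1) <= (7, 6, 9, 5) -> finishes; pool += (1, 1, 2, 1) = (8, 7, 11, 6)


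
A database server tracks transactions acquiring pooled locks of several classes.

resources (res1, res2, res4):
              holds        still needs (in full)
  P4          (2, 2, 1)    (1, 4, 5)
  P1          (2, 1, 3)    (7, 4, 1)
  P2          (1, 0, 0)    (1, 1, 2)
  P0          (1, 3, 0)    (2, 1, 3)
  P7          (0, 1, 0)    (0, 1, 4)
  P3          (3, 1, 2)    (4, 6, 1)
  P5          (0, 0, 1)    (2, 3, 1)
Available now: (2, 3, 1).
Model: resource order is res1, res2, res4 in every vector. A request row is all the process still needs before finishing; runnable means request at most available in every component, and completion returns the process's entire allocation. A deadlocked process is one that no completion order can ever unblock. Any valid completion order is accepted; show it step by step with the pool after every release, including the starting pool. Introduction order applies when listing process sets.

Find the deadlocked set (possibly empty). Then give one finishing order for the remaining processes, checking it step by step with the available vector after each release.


Deadlocked set: P4, P1, P0, P7 and P3.
Key observation: after P5, P2 the pool peaks at (3, 3, 2), and each blocked process is short somewhere: P4 on res2, res4; P1 on res1, res2; P0 on res4; P7 on res4; P3 on res1, res2.
One completion order for the rest: P5, P2. Verifying each step:
  pool = (2, 3, 1)
  run P5 (needs (2, 3, 1), free (2, 3, 1)); after release of (0, 0, 1) the pool is (2, 3, 2)
  run P2 (needs (1, 1, 2), free (2, 3, 2)); after release of (1, 0, 0) the pool is (3, 3, 2)
The stuck group stays short no matter what:
  blocked: P4 wants (1, 4, 5), pool (3, 3, 2) — not enough res2 and res4
  blocked: P1 wants (7, 4, 1), pool (3, 3, 2) — not enough res1 and res2
  blocked: P0 wants (2, 1, 3), pool (3, 3, 2) — not enough res4
  blocked: P7 wants (0, 1, 4), pool (3, 3, 2) — not enough res4
  blocked: P3 wants (4, 6, 1), pool (3, 3, 2) — not enough res1 and res2


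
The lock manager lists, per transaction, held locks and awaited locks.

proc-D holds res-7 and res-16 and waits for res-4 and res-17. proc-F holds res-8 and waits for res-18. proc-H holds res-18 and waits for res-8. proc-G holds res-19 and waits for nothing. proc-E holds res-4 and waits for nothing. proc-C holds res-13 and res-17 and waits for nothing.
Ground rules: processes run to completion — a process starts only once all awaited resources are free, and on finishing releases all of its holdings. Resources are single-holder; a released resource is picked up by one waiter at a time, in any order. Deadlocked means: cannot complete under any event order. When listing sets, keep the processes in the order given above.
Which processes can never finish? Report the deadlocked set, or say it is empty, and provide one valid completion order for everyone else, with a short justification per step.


The deadlocked set is proc-F and proc-H.
Key observation: proc-F -> proc-H -> proc-F is a circular wait — nothing in it can go first; no other process is dragged down with it.
The rest can finish in the order proc-G, proc-C, proc-E, proc-D.
Check, step by step:
  proc-G: no waits; runs immediately, freeing res-19
  proc-C: no waits; runs immediately, freeing res-13 and res-17
  proc-E: no waits; runs immediately, freeing res-4
  proc-D waits on res-4 and res-17 — all released -> runs and releases res-7 and res-16


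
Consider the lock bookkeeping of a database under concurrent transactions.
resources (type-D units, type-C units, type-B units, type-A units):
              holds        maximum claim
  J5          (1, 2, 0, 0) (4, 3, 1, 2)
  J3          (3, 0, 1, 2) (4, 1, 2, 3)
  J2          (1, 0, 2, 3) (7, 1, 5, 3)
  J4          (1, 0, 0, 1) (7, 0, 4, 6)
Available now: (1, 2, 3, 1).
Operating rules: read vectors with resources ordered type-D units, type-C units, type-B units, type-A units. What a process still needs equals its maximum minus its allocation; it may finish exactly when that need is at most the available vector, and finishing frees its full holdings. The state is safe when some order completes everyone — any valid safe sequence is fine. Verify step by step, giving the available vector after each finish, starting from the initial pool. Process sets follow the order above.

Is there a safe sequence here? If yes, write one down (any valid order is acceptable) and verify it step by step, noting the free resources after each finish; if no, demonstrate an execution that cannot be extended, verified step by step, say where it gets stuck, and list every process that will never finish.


UNSAFE.
Key observation: no order helps: past J3, J5, the free pool tops out at (5, 4, 4, 3), below what each blocked process needs in type-D units.
A maximal execution: J3, J5 — then nothing else fits. Check, step by step:
  pool = (1, 2, 3, 1)
  run J3 (needs (1, 1, 1, 1), free (1, 2, 3, 1)); after release of (3, 0, 1, 2) the pool is (4, 2, 4, 3)
  run J5 (needs (3, 1, 1, 2), free (4, 2, 4, 3)); after release of (1, 2, 0, 0) the pool is (5, 4, 4, 3)
  J2 still needs (6, 1, 3, 0) but only (5, 4, 4, 3) is free — short on type-D units
  J4 still needs (6, 0, 4, 5) but only (5, 4, 4, 3) is free — short on type-D units and type-A units
Permanently blocked: J2 and J4.


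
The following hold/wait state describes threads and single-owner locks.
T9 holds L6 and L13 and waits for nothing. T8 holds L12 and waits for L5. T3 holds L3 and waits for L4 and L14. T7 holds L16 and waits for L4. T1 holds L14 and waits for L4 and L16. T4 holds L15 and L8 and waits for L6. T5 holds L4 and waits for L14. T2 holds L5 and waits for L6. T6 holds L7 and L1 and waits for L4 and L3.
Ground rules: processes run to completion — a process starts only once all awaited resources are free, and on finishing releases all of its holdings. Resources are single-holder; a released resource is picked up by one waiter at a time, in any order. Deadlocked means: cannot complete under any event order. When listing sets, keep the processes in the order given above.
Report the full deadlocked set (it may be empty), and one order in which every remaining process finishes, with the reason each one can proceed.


Deadlocked: T3, T7, T1, T5 and T6.
Key observation: the knot is the closed ring of waits T1 -> T7 -> T5 -> T1; T3 and T6 wait into the deadlock from upstream.
The rest can finish in the order T9, T2, T8, T4.
Check, step by step:
  T9 waits on nothing -> runs at once and releases L6 and L13
  T2 waits on L6 — all released -> runs and releases L5
  T8 waits on L5 — all released -> runs and releases L12
  T4 waits on L6 — all released -> runs and releases L15 and L8


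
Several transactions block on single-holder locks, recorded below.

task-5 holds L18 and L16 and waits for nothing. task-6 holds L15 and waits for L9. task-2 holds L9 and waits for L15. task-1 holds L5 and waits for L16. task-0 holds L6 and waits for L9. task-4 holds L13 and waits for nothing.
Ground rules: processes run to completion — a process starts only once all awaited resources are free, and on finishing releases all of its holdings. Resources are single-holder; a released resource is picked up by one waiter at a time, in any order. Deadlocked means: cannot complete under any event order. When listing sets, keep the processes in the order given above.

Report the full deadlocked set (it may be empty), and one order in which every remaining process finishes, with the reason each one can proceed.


Deadlocked set: task-6, task-2 and task-0.
Key observation: task-6 -> task-2 -> task-6 is a circular wait — nothing in it can go first; task-0 waits into the deadlock from upstream.
One completion order for the rest: task-5, task-4, task-1.
Check, step by step:
  task-5 waits on nothing -> runs at once and releases L18 and L16
  task-4 waits on nothing -> runs at once and releases L13
  task-1: everything it awaited (L16) is free; runs, freeing L5


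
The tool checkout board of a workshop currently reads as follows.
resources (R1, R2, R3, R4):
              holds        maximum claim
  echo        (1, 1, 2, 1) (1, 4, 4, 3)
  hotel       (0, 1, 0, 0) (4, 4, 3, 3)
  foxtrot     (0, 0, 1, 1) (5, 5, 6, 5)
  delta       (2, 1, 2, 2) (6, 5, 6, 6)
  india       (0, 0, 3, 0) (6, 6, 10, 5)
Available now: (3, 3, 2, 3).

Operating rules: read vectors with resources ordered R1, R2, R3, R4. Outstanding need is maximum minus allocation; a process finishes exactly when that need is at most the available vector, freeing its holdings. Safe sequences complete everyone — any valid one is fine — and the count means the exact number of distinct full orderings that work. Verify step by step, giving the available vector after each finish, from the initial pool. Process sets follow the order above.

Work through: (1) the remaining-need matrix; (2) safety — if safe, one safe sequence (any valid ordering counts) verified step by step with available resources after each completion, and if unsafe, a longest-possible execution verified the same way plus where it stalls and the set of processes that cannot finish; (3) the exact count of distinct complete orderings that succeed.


(1) Need matrix, components ordered R1, R2, R3, R4:
  echo: (0, 3, 2, 2)
  hotel: (4, 3, 3, 3)
  foxtrot: (5, 5, 5, 4)
  delta: (4, 4, 4, 4)
  india: (6, 6, 7, 5)
(2) SAFE. One safe sequence: echo, delta, hotel, foxtrot, india.
Key observation: the first exact fit in this order is echo — it needs (0, 3, 2, 2) with (3, 3, 2, 3) free, meeting a requested resource to the last unit.
Check, step by step:
  pool = (3, 3, 2, 3)
  echo needs (0, 3, 2, 2) <= (3, 3, 2, 3) -> finishes; pool += (1, 1, 2, 1) = (4, 4, 4, 4)
  delta needs (4, 4, 4, 4) <= (4, 4, 4, 4) -> finishes; pool += (2, 1, 2, 2) = (6, 5, 6, 6)
  hotel needs (4, 3, 3, 3) <= (6, 5, 6, 6) -> finishes; pool += (0, 1, 0, 0) = (6, 6, 6, 6)
  foxtrot needs (5, 5, 5, 4) <= (6, 6, 6, 6) -> finishes; pool += (0, 0, 1, 1) = (6, 6, 7, 7)
  india needs (6, 6, 7, 5) <= (6, 6, 7, 7) -> finishes; pool += (0, 0, 3, 0) = (6, 6, 10, 7)
(3) The exact count: 3 of the possible complete orderings are safe sequences.


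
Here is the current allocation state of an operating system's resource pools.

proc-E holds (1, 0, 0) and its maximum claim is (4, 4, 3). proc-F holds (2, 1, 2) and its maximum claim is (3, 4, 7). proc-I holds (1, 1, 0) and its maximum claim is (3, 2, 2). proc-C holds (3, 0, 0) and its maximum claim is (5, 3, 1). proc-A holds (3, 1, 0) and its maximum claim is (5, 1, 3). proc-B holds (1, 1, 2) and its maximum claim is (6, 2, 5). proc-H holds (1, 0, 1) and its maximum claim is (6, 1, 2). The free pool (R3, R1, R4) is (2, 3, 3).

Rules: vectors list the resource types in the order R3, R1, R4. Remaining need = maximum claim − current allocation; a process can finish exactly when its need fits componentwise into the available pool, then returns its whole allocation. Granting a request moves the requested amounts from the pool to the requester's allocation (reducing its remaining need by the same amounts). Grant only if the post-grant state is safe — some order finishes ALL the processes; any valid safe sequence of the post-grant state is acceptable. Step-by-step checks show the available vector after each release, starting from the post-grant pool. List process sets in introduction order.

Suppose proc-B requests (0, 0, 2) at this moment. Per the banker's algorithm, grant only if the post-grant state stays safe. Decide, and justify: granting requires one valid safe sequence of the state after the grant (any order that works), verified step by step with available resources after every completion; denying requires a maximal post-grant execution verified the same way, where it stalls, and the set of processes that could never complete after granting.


GRANT. The post-grant state is safe; one safe sequence: proc-C, proc-B, proc-E, proc-I, proc-F, proc-A, proc-H.
Key observation: (2, 3, 1) free after granting still covers proc-C first, and each release covers the next.
Check on the post-grant state, step by step:
  pool = (2, 3, 1)
  run proc-C (needs (2, 3, 1), free (2, 3, 1)); after release of (3, 0, 0) the pool is (5, 3, 1)
  run proc-B (needs (5, 1, 1), free (5, 3, 1)); after release of (1, 1, 4) the pool is (6, 4, 5)
  run proc-E (needs (3, 4, 3), free (6, 4, 5)); after release of (1, 0, 0) the pool is (7, 4, 5)
  run proc-I (needs (2, 1, 2), free (7, 4, 5)); after release of (1, 1, 0) the pool is (8, 5, 5)
  run proc-F (needs (1, 3, 5), free (8, 5, 5)); after release of (2, 1, 2) the pool is (10, 6, 7)
  run proc-A (needs (2, 0, 3), free (10, 6, 7)); after release of (3, 1, 0) the pool is (13, 7, 7)
  run proc-H (needs (5, 1, 1), free (13, 7, 7)); after release of (1, 0, 1) the pool is (14, 7, 8)
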